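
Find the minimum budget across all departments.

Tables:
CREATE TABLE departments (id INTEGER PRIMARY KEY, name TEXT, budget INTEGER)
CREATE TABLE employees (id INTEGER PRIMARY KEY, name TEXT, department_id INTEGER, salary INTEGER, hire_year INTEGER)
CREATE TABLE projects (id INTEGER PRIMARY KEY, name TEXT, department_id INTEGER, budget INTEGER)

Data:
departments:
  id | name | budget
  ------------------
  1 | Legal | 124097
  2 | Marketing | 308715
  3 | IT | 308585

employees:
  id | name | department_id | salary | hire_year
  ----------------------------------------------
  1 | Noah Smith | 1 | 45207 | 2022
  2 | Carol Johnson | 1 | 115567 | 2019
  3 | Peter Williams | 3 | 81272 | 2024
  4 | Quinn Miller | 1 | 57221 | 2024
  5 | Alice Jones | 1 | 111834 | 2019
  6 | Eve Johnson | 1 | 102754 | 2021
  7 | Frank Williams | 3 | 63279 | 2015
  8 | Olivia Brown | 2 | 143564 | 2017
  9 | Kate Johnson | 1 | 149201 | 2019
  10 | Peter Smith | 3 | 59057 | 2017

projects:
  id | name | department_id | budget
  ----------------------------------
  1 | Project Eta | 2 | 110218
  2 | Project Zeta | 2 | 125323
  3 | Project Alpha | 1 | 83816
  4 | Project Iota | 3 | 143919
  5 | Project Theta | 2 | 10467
SELECT MIN(budget) FROM departments

Execution result:
124097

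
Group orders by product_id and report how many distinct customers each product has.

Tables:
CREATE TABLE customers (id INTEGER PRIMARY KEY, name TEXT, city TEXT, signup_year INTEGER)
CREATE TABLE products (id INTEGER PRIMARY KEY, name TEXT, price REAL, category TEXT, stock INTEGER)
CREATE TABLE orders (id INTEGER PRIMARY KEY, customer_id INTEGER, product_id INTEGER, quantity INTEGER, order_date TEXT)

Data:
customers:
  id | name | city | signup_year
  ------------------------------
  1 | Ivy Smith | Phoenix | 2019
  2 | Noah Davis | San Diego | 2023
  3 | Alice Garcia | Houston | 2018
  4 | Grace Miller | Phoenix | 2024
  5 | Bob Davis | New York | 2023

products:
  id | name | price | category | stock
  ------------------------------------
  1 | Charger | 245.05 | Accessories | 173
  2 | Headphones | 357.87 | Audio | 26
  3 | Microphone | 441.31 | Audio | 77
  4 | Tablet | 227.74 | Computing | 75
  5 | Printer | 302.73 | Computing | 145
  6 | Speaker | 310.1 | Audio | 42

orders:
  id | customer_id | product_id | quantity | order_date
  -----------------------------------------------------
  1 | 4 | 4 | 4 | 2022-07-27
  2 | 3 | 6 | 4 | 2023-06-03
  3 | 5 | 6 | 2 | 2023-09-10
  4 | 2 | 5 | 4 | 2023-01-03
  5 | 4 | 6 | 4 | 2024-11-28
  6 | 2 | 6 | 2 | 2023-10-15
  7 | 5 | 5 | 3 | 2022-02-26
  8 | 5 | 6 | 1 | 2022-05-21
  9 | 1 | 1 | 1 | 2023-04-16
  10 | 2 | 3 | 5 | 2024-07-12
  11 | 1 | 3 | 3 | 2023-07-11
SELECT product_id, COUNT(DISTINCT customer_id) AS distinct_customer_count FROM orders GROUP BY product_id

Execution result:
product_id | distinct_customer_count
1 | 1
3 | 2
4 | 1
5 | 2
6 | 4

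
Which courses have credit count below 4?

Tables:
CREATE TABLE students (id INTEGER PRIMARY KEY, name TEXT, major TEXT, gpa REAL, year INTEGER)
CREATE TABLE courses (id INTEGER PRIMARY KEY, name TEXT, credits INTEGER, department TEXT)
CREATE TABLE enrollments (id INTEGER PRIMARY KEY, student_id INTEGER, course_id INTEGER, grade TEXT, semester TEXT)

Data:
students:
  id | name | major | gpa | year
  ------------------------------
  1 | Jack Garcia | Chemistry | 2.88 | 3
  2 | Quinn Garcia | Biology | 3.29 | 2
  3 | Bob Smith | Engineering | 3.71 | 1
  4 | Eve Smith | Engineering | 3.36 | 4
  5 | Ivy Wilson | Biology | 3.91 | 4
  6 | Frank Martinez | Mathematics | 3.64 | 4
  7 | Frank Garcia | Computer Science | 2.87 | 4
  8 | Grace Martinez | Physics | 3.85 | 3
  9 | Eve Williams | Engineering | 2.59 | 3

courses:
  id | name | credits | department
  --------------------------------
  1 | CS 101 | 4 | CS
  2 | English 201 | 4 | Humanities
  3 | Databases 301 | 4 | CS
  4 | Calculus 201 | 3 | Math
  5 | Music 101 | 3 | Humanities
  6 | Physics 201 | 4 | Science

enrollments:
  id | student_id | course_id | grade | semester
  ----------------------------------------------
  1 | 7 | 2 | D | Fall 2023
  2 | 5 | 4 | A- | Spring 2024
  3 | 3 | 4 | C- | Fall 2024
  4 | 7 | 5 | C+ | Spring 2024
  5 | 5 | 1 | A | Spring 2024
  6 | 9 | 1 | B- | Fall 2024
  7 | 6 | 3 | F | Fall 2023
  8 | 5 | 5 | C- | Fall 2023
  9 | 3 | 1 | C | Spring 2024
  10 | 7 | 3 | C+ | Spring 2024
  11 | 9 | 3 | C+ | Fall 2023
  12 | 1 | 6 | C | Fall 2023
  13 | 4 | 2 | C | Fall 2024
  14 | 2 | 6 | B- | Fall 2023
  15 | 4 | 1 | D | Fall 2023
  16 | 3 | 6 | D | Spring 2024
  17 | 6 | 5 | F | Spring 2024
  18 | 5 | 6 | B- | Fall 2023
SELECT name, credits FROM courses WHERE credits < 4

Execution result:
name | credits
Calculus 201 | 3
Music 101 | 3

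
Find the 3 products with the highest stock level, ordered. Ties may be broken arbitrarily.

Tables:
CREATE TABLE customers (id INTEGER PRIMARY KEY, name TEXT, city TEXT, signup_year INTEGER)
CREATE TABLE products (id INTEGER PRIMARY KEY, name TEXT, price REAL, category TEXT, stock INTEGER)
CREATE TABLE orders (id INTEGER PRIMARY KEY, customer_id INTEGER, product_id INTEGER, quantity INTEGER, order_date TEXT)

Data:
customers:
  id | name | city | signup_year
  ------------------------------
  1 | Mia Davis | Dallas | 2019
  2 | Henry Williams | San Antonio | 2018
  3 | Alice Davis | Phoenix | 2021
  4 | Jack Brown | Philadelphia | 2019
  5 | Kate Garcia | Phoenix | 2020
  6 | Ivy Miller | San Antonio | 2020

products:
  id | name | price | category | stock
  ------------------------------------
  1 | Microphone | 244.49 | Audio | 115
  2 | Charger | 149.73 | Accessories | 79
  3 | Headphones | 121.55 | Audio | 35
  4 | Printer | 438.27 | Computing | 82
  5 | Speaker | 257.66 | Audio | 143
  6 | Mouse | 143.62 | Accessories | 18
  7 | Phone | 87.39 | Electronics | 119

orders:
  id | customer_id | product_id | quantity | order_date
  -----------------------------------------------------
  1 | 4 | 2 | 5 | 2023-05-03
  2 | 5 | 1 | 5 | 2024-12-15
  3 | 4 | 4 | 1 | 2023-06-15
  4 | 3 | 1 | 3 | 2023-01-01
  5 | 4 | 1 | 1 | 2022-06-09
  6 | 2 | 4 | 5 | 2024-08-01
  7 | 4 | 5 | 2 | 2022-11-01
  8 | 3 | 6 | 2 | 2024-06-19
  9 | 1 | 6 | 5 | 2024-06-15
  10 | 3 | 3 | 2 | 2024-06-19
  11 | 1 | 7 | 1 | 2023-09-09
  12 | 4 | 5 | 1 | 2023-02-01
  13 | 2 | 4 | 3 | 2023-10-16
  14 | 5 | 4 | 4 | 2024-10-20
SELECT name, stock FROM products ORDER BY stock DESC LIMIT 3

Execution result:
name | stock
Speaker | 143
Phone | 119
Microphone | 115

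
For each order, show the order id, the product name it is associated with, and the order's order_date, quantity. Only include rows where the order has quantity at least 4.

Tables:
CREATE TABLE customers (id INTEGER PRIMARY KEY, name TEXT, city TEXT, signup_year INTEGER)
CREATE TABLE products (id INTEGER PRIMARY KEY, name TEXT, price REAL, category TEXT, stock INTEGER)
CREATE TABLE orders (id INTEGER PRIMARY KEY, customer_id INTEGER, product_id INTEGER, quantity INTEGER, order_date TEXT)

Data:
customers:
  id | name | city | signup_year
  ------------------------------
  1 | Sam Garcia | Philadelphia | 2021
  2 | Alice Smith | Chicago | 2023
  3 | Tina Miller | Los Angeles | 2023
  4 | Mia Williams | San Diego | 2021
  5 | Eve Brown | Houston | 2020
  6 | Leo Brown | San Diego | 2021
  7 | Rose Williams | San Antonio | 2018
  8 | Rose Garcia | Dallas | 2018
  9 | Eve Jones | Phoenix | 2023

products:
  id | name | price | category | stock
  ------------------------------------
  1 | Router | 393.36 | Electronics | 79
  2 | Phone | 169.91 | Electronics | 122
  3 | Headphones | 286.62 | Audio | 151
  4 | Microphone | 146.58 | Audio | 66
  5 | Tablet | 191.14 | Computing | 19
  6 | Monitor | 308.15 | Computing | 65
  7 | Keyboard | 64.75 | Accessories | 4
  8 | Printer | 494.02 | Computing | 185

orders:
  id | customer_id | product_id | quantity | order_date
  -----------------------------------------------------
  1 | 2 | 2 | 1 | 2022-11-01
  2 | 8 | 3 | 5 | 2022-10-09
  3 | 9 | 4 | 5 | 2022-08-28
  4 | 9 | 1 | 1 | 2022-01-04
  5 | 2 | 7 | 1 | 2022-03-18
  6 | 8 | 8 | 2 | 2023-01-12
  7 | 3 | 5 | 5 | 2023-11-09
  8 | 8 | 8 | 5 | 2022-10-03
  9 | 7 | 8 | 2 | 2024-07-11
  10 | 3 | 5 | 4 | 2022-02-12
SELECT c.id, p.name AS product, c.order_date, c.quantity FROM orders c JOIN products p ON c.product_id = p.id WHERE c.quantity >= 4

Execution result:
id | product | order_date | quantity
2 | Headphones | 2022-10-09 | 5
3 | Microphone | 2022-08-28 | 5
7 | Tablet | 2023-11-09 | 5
8 | Printer | 2022-10-03 | 5
10 | Tablet | 2022-02-12 | 4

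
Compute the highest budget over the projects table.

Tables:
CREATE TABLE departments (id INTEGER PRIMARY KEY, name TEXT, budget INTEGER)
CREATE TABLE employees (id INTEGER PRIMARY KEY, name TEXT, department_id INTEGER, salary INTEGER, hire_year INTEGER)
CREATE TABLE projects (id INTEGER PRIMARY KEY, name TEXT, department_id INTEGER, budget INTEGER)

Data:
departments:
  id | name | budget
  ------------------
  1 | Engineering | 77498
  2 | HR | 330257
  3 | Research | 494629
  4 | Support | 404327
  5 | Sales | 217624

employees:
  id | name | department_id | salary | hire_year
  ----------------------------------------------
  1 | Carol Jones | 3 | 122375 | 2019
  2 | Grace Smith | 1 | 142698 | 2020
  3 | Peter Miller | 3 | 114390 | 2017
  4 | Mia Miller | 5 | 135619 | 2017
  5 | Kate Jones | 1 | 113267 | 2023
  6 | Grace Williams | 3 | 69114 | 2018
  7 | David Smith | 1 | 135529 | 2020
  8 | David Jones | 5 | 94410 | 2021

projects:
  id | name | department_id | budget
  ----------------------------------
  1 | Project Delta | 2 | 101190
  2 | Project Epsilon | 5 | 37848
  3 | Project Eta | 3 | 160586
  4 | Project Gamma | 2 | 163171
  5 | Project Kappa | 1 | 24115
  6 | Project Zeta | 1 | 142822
SELECT MAX(budget) FROM projects

Execution result:
163171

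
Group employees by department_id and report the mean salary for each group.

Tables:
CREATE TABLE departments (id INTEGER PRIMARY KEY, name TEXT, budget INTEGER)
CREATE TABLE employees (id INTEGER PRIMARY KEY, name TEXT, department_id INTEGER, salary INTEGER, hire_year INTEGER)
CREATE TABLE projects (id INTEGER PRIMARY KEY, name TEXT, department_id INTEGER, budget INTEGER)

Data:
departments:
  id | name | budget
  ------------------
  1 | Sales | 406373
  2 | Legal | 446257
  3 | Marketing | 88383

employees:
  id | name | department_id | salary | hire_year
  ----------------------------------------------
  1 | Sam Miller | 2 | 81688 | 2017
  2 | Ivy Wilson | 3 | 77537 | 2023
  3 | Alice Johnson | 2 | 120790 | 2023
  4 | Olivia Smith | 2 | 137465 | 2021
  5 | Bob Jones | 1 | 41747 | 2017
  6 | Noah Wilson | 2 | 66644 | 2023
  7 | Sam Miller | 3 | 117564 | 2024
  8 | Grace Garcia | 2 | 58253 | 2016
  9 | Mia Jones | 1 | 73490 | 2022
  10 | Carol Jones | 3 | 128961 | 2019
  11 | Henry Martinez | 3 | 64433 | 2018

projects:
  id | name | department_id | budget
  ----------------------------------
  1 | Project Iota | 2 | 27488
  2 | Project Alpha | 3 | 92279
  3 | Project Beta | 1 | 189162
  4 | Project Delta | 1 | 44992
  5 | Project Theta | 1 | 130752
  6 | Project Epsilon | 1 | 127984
SELECT department_id, AVG(salary) AS avg_salary FROM employees GROUP BY department_id

Execution result:
department_id | avg_salary
1 | 57618.50
2 | 92968.00
3 | 97123.75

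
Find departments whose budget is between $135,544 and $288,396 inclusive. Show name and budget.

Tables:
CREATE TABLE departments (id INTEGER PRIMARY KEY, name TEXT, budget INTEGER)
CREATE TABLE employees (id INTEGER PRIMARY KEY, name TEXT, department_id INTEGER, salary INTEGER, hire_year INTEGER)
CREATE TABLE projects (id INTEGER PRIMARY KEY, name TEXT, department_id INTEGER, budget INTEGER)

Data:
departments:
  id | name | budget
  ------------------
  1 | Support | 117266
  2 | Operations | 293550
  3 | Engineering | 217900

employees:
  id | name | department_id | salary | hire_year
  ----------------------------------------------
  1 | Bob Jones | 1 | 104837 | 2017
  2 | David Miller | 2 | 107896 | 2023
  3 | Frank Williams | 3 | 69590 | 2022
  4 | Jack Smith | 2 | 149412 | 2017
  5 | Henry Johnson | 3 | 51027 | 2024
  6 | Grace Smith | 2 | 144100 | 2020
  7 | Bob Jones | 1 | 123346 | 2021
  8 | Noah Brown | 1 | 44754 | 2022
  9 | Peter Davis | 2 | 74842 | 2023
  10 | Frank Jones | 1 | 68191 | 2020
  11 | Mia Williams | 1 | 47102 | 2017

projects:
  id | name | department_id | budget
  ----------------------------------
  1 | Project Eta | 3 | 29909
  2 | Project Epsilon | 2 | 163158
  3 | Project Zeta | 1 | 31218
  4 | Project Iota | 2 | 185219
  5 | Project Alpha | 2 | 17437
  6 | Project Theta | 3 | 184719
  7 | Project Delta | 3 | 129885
SELECT name, budget FROM departments WHERE budget BETWEEN 135544 AND 288396

Execution result:
name | budget
Engineering | 217900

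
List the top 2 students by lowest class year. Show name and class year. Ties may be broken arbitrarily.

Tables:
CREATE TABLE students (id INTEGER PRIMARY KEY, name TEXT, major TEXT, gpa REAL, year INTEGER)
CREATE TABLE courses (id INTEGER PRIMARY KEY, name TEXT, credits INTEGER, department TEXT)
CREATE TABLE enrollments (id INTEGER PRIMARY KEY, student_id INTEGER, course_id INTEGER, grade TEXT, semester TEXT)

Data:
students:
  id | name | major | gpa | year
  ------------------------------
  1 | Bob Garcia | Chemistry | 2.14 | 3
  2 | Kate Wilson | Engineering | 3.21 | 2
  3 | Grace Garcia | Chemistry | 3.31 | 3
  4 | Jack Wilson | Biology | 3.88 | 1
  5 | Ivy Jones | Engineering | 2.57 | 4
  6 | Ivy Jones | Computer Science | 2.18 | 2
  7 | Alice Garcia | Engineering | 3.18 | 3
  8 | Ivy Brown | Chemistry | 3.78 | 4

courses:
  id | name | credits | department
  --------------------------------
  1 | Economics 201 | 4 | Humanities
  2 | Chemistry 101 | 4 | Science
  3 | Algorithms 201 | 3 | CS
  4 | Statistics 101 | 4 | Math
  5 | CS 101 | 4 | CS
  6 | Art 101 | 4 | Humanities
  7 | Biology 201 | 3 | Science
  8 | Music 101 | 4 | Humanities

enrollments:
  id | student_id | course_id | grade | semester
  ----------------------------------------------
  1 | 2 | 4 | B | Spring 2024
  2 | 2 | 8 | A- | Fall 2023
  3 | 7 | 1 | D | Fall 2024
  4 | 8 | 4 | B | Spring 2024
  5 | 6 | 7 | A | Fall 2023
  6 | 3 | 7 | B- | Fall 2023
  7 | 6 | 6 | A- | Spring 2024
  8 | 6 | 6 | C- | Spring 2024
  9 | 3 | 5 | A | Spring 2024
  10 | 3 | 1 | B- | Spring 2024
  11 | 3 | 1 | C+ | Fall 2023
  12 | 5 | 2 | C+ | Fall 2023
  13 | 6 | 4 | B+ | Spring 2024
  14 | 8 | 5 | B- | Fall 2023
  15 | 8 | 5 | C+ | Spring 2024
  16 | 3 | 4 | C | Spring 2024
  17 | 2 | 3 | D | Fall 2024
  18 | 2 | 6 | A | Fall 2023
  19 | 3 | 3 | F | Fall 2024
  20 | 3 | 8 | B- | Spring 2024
SELECT name, year FROM students ORDER BY year ASC LIMIT 2

Execution result:
name | year
Jack Wilson | 1
Kate Wilson | 2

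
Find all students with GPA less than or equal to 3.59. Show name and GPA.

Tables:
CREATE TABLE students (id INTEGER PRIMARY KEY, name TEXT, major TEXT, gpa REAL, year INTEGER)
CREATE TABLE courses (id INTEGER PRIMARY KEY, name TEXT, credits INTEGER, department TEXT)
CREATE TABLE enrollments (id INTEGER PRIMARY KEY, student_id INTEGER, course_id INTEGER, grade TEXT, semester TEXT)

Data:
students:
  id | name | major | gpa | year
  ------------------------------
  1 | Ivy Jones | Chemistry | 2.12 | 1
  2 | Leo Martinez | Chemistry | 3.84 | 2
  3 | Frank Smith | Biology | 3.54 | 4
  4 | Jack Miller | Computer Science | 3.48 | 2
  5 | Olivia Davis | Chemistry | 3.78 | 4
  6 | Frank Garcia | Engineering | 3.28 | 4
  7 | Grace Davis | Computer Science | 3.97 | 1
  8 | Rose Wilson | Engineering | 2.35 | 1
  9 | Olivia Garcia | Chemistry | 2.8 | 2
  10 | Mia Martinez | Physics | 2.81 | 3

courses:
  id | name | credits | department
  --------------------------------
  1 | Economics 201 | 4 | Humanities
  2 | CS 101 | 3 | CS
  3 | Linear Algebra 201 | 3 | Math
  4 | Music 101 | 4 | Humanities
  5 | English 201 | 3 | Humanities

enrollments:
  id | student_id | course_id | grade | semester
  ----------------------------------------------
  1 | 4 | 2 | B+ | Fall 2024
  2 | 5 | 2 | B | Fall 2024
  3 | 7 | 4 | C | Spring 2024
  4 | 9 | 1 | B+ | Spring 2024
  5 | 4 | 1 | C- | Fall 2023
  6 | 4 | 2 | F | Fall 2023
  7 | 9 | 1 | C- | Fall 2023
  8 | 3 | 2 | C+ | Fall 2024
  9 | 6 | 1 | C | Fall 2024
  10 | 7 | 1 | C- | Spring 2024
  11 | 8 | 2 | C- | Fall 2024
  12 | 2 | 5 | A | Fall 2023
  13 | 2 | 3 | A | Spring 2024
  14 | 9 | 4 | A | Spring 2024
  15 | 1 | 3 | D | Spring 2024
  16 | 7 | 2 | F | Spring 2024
SELECT name, gpa FROM students WHERE gpa <= 3.59

Execution result:
name | gpa
Ivy Jones | 2.12
Frank Smith | 3.54
Jack Miller | 3.48
Frank Garcia | 3.28
Rose Wilson | 2.35
Olivia Garcia | 2.80
Mia Martinez | 2.81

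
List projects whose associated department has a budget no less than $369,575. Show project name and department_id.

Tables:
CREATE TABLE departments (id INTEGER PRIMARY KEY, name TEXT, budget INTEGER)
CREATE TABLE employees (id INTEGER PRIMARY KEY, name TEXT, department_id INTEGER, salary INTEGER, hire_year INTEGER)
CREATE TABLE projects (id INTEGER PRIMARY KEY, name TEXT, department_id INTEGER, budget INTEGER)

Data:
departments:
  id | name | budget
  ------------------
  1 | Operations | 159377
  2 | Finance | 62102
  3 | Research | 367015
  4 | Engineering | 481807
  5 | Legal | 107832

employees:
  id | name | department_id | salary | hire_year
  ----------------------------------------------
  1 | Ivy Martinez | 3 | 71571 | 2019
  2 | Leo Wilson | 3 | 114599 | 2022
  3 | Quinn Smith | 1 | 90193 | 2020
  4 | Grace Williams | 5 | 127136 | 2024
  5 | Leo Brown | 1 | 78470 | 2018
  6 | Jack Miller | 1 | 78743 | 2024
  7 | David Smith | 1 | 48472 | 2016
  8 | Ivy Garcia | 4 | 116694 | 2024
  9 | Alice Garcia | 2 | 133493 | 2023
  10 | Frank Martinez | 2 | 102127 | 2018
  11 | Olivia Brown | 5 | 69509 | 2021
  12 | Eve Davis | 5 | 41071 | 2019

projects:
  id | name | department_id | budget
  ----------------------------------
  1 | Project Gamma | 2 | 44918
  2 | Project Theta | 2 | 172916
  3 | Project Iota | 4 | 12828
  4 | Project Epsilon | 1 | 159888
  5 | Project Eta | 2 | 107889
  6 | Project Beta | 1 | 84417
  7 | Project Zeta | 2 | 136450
SELECT name, department_id FROM projects WHERE department_id IN (SELECT id FROM departments WHERE budget >= 369575)

Execution result:
name | department_id
Project Iota | 4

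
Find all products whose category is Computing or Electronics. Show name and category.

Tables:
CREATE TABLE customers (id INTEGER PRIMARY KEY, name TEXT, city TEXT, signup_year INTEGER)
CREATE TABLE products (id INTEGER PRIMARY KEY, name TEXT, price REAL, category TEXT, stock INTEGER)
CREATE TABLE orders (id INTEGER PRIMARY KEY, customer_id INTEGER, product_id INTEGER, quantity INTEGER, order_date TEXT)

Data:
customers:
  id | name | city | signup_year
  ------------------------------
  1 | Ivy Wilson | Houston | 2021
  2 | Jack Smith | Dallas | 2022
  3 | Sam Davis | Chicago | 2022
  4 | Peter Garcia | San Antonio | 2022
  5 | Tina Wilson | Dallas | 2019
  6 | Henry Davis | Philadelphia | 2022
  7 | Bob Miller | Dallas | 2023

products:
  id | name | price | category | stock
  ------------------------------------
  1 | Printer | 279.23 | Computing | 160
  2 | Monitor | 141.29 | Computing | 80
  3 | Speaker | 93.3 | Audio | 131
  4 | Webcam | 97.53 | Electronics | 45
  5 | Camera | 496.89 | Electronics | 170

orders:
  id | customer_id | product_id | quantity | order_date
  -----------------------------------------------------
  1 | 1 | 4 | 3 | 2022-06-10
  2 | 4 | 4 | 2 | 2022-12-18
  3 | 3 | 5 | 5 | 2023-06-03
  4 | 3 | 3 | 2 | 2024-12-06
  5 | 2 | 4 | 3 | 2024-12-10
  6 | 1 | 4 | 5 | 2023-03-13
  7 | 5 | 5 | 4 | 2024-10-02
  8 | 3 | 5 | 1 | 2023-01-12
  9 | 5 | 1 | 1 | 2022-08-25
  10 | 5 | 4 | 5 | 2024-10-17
SELECT name, category FROM products WHERE category IN ('Computing', 'Electronics')

Execution result:
name | category
Printer | Computing
Monitor | Computing
Webcam | Electronics
Camera | Electronics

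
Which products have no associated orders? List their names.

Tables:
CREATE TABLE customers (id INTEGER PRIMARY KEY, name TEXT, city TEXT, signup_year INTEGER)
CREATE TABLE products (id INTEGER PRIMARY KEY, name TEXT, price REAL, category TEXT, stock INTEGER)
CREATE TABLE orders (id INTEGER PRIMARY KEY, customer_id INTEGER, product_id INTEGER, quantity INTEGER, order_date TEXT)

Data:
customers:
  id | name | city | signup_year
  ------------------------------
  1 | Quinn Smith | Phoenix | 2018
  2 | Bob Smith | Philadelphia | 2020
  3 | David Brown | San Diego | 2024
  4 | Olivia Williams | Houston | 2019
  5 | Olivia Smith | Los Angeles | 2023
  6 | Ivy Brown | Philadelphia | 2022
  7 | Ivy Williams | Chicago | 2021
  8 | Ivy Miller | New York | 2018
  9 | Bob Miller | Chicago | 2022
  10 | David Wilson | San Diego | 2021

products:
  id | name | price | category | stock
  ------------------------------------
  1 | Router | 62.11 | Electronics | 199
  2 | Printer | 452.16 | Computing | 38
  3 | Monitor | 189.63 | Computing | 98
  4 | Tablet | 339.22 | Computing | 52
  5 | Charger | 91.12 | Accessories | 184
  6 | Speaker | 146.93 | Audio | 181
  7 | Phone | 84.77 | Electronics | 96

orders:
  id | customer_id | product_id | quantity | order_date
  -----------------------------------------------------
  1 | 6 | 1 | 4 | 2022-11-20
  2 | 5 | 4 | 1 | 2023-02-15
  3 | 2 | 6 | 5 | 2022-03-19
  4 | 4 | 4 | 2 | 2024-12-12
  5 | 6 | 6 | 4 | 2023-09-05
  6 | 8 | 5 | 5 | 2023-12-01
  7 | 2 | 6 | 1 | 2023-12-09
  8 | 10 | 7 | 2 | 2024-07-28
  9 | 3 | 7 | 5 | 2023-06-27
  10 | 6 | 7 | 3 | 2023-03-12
SELECT p.name FROM products p LEFT JOIN orders c ON c.product_id = p.id WHERE c.id IS NULL

Execution result:
name
Printer
Monitor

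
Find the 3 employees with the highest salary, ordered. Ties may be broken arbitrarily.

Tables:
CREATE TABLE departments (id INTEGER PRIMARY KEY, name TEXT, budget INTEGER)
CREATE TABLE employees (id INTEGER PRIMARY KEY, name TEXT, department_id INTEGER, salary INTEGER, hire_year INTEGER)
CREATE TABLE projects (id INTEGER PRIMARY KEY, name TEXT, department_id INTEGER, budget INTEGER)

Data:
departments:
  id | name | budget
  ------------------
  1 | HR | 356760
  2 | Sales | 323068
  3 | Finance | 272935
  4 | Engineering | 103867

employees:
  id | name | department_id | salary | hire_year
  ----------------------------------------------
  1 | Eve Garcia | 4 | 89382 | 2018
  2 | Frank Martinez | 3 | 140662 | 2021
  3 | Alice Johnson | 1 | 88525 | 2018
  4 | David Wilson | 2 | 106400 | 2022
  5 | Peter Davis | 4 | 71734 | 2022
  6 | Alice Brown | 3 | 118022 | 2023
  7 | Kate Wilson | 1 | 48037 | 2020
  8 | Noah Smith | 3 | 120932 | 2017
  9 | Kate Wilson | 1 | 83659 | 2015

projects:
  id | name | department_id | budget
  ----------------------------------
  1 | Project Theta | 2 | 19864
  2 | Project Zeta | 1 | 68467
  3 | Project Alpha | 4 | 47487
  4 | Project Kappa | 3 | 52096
SELECT name, salary FROM employees ORDER BY salary DESC LIMIT 3

Execution result:
name | salary
Frank Martinez | 140662
Noah Smith | 120932
Alice Brown | 118022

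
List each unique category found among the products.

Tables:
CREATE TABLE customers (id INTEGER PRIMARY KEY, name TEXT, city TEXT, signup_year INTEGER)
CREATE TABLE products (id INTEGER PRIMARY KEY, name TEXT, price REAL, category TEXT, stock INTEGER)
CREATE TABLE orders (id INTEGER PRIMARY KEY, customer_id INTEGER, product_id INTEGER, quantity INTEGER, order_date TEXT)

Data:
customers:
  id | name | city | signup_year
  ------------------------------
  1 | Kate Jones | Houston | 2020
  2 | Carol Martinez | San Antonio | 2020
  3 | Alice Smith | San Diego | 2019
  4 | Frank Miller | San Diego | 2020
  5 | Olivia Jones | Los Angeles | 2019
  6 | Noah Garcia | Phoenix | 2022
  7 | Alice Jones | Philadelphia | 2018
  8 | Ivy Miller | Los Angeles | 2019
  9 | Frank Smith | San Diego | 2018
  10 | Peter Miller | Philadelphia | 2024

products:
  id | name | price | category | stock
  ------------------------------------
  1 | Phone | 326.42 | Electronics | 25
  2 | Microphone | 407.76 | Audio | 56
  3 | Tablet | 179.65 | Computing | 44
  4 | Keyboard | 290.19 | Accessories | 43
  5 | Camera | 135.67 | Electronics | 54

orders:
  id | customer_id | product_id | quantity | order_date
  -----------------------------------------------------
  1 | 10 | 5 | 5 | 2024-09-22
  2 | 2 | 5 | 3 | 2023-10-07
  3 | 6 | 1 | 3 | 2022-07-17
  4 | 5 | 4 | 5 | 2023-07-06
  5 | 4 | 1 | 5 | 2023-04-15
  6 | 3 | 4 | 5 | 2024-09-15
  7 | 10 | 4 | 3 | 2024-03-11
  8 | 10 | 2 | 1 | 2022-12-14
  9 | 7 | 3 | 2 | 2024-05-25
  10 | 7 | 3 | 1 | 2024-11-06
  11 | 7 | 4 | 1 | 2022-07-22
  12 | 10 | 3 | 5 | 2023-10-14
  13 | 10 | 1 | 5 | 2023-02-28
SELECT DISTINCT category FROM products

Execution result:
category
Electronics
Audio
Computing
Accessories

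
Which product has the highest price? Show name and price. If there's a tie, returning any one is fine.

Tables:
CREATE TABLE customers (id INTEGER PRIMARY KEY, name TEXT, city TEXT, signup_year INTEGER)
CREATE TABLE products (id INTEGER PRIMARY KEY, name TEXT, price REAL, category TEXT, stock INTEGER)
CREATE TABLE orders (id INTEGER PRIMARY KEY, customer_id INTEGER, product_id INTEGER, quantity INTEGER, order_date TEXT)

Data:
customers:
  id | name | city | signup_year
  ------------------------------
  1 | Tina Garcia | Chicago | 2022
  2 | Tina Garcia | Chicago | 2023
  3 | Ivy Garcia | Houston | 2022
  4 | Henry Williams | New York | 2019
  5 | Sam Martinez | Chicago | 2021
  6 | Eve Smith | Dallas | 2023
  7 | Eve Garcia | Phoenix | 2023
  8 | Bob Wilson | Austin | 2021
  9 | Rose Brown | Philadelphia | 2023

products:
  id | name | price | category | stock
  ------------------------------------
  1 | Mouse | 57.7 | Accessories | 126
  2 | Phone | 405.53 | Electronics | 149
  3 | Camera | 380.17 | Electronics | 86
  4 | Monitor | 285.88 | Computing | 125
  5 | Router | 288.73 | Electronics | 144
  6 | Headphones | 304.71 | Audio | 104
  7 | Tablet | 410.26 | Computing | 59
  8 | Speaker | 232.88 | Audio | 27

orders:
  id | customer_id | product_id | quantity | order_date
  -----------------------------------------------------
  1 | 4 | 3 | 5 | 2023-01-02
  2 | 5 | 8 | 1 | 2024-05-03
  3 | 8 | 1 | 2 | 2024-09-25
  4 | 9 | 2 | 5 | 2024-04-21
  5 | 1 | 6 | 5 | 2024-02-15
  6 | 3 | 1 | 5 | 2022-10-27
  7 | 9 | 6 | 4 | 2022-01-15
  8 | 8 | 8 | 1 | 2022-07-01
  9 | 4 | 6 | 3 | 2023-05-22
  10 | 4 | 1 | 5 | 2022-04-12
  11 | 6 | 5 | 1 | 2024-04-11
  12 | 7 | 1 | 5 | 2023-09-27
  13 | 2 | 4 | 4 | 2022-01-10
SELECT name, price FROM products ORDER BY price DESC LIMIT 1

Execution result:
name | price
Tablet | 410.26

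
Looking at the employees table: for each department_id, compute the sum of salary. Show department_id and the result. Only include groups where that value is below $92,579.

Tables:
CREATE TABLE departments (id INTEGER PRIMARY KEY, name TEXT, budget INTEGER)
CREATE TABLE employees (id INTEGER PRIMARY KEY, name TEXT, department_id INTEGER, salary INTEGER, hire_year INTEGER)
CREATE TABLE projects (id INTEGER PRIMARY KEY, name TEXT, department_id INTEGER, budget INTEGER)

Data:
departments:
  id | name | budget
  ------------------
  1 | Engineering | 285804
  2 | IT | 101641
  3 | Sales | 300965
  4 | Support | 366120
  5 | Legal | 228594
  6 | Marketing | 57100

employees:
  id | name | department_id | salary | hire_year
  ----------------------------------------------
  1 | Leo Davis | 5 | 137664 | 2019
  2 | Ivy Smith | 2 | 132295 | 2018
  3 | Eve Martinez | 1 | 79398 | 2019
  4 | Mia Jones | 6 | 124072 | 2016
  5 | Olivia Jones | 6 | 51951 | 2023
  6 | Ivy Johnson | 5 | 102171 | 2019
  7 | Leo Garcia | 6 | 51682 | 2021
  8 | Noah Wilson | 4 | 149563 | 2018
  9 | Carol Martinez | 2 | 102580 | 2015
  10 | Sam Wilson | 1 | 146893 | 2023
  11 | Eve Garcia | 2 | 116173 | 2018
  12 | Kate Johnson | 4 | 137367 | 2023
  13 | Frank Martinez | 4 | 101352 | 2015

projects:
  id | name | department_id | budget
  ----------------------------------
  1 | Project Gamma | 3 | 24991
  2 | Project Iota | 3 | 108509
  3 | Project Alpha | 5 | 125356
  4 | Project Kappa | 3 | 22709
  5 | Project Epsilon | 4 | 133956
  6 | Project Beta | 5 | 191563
SELECT department_id, SUM(salary) AS sum_salary FROM employees GROUP BY department_id HAVING SUM(salary) < 92579

Execution result:
(no rows)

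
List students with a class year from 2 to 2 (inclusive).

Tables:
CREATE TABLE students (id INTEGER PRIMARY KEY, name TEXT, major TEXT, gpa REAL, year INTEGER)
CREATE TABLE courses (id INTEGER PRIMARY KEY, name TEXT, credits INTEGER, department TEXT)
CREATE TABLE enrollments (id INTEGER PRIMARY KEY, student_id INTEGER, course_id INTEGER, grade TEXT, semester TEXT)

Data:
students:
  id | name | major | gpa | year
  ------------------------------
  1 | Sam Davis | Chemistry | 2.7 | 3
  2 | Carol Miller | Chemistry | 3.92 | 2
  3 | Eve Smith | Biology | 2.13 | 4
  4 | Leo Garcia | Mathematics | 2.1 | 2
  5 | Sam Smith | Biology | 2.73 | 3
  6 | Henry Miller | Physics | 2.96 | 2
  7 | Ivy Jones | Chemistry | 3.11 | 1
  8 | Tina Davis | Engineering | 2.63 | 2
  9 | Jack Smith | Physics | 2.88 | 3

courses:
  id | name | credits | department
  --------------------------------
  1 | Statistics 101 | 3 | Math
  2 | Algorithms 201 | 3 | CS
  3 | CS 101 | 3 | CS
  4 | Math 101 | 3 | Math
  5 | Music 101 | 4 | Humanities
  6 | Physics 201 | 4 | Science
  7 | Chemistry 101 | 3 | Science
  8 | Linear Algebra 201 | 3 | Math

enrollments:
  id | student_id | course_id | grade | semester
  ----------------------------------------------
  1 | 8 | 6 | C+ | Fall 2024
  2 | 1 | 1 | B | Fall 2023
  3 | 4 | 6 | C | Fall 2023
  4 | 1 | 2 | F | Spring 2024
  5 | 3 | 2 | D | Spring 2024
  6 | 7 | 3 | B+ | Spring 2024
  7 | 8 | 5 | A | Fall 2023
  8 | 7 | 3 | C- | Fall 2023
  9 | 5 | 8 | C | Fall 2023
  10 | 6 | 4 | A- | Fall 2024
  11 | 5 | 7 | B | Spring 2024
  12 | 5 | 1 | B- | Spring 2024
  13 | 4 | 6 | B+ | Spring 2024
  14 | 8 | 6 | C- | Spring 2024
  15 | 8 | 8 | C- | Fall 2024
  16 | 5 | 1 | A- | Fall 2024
SELECT name, year FROM students WHERE year BETWEEN 2 AND 2

Execution result:
name | year
Carol Miller | 2
Leo Garcia | 2
Henry Miller | 2
Tina Davis | 2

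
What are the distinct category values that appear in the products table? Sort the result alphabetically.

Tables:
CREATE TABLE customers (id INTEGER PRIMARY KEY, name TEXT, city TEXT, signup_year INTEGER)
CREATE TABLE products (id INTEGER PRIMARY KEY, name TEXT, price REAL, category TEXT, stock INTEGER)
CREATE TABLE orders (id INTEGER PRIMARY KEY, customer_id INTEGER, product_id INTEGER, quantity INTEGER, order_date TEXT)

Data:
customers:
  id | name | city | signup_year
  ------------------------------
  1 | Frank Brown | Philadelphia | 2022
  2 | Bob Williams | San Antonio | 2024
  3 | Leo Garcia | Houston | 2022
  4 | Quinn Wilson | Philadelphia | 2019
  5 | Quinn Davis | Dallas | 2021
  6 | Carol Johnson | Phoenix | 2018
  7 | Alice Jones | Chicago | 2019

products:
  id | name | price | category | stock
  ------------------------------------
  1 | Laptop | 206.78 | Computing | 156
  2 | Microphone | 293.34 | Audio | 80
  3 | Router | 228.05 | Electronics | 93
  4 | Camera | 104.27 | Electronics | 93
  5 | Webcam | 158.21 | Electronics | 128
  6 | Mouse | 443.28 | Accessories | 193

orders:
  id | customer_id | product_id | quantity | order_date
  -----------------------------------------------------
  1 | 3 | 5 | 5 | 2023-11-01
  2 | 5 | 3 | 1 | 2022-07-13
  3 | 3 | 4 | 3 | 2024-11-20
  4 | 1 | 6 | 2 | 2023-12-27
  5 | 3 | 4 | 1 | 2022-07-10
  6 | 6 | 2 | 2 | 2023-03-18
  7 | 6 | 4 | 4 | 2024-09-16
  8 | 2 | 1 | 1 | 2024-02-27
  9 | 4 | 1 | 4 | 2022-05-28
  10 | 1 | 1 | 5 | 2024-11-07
SELECT DISTINCT category FROM products ORDER BY category

Execution result:
category
Accessories
Audio
Computing
Electronics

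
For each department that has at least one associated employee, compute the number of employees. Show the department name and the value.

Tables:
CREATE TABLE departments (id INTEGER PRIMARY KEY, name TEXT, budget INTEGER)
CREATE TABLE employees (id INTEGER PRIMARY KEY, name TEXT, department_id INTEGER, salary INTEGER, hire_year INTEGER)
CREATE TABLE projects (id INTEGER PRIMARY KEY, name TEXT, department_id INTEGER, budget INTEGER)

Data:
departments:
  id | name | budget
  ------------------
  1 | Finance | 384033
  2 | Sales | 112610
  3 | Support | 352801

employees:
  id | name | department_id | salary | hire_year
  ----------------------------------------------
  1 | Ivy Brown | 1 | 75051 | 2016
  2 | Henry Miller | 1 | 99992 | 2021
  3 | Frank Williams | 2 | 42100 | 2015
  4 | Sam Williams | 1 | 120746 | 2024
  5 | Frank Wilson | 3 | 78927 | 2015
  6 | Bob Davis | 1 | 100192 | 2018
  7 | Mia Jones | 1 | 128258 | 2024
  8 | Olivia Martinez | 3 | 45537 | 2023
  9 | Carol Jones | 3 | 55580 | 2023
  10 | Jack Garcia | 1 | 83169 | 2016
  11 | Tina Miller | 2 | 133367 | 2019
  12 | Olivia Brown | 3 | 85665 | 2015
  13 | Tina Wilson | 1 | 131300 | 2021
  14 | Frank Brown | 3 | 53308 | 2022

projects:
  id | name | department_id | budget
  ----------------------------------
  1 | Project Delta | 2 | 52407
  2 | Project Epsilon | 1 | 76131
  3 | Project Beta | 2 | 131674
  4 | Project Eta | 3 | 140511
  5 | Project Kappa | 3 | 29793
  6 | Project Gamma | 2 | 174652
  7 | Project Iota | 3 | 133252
SELECT p.name, COUNT(*) AS n FROM employees c JOIN departments p ON c.department_id = p.id GROUP BY p.id, p.name

Execution result:
name | n
Finance | 7
Sales | 2
Support | 5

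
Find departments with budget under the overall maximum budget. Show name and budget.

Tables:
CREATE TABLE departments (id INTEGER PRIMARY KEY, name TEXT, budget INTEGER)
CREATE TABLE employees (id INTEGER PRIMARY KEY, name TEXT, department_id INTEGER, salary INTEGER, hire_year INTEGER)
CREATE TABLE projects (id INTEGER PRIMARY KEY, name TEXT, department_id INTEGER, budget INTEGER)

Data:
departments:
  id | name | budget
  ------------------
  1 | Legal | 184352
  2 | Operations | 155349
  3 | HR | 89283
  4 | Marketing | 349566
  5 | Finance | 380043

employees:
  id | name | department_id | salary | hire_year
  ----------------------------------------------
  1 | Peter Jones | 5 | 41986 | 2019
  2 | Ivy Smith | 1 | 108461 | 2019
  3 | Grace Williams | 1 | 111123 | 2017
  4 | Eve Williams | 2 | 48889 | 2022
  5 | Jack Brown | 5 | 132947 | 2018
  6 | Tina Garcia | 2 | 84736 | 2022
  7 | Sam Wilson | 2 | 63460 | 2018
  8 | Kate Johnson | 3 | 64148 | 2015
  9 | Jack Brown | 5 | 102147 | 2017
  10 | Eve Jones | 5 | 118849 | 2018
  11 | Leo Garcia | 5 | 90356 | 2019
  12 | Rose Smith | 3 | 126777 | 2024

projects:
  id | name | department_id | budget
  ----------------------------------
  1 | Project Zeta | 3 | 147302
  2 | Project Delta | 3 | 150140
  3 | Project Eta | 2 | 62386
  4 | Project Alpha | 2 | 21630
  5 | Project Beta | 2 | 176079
SELECT name, budget FROM departments WHERE budget < (SELECT MAX(budget) FROM departments)

Execution result:
name | budget
Legal | 184352
Operations | 155349
HR | 89283
Marketing | 349566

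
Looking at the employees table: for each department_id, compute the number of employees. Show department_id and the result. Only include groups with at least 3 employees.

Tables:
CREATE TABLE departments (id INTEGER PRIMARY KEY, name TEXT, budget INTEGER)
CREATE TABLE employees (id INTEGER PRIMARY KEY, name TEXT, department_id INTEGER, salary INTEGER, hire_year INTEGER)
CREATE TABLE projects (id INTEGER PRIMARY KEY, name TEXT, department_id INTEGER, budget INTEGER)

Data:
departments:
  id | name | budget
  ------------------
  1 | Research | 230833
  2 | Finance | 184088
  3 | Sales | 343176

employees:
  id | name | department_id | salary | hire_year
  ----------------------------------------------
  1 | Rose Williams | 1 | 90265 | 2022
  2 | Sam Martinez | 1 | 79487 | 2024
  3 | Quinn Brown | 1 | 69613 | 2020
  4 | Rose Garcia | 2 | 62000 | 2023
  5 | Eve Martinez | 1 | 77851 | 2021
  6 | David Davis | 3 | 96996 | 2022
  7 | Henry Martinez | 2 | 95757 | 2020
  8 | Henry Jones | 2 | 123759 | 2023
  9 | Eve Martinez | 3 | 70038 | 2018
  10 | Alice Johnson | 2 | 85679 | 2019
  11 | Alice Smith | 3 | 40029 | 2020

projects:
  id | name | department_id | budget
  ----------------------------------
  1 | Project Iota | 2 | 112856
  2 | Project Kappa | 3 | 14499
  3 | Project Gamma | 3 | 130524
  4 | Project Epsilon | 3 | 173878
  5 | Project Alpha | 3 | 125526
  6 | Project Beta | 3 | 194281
SELECT department_id, COUNT(*) AS n FROM employees GROUP BY department_id HAVING COUNT(*) >= 3

Execution result:
department_id | n
1 | 4
2 | 4
3 | 3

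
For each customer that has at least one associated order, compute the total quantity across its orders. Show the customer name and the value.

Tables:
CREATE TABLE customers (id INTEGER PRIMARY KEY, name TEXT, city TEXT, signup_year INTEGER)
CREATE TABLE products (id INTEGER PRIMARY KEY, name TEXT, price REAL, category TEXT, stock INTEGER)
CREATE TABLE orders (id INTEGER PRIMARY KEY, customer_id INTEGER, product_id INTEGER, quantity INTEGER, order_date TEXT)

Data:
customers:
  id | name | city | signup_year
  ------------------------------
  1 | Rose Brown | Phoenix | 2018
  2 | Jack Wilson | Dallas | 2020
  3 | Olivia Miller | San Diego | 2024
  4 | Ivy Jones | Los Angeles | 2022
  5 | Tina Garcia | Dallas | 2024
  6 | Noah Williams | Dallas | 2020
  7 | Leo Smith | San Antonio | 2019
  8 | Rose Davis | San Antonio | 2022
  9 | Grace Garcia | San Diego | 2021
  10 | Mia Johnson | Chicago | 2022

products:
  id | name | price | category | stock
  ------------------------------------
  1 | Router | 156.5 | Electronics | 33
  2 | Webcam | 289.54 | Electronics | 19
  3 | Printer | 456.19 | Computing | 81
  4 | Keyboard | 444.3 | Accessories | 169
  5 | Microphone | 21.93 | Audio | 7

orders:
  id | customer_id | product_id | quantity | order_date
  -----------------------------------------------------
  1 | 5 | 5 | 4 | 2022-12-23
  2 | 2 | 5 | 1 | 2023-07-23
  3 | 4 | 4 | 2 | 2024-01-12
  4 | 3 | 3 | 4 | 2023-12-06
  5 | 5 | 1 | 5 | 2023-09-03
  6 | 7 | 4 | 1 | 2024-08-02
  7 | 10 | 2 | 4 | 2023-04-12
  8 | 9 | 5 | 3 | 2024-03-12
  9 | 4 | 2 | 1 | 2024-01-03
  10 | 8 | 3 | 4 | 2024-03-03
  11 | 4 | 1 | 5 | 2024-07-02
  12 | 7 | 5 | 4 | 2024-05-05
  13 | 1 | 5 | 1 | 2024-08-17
SELECT p.name, SUM(c.quantity) AS sum_quantity FROM orders c JOIN customers p ON c.customer_id = p.id GROUP BY p.id, p.name

Execution result:
name | sum_quantity
Rose Brown | 1
Jack Wilson | 1
Olivia Miller | 4
Ivy Jones | 8
Tina Garcia | 9
Leo Smith | 5
Rose Davis | 4
Grace Garcia | 3
Mia Johnson | 4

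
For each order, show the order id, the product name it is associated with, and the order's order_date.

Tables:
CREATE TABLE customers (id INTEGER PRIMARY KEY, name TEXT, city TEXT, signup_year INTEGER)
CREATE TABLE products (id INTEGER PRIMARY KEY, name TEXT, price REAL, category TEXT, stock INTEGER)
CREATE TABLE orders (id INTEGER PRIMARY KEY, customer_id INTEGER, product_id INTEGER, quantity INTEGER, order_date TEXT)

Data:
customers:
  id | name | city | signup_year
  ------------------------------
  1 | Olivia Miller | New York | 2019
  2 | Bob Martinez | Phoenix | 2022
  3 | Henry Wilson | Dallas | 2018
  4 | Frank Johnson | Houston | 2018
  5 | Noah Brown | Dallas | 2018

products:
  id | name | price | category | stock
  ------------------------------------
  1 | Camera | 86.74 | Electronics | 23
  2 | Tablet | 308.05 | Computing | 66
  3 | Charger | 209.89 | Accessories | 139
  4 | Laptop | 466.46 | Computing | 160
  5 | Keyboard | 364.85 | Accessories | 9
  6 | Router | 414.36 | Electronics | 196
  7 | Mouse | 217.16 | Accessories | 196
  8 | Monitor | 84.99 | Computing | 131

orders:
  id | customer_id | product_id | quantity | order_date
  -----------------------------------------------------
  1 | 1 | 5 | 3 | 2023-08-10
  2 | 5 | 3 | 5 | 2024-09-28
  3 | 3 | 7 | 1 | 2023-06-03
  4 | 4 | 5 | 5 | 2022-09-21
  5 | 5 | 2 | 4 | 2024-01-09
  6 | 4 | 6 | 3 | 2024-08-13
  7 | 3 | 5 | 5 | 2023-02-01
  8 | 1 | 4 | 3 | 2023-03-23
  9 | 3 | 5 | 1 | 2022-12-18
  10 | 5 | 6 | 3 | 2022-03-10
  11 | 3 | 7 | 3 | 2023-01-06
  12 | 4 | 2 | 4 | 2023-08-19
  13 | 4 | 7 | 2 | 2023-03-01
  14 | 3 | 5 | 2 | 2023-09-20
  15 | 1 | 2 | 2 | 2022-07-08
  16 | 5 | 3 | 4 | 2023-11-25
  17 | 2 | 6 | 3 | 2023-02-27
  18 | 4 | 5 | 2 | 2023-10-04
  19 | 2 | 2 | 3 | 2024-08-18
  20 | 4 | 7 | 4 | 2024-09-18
SELECT c.id, p.name AS product, c.order_date FROM orders c JOIN products p ON c.product_id = p.id

Execution result:
id | product | order_date
1 | Keyboard | 2023-08-10
2 | Charger | 2024-09-28
3 | Mouse | 2023-06-03
4 | Keyboard | 2022-09-21
5 | Tablet | 2024-01-09
6 | Router | 2024-08-13
7 | Keyboard | 2023-02-01
8 | Laptop | 2023-03-23
9 | Keyboard | 2022-12-18
10 | Router | 2022-03-10
11 | Mouse | 2023-01-06
12 | Tablet | 2023-08-19
13 | Mouse | 2023-03-01
14 | Keyboard | 2023-09-20
15 | Tablet | 2022-07-08
16 | Charger | 2023-11-25
17 | Router | 2023-02-27
18 | Keyboard | 2023-10-04
19 | Tablet | 2024-08-18
20 | Mouse | 2024-09-18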